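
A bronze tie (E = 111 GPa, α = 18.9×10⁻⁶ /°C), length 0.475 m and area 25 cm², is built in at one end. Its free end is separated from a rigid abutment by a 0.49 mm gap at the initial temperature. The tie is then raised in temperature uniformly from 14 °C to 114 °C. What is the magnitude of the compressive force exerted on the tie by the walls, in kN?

If the wall were absent the tie would grow by αΔT L = 18.9×10⁻⁶ × 100 × 475 = 0.8977 mm.
After closing the 0.49 mm clearance, 0.8977 − 0.49 = 0.4077 mm of expansion remains to be suppressed by the wall.
So σ = E(δ_free − g)/L = 111×10³ × 0.4077/475 = 95.28 MPa.
Force on the wall = σA = 95.28 × 2500 mm² = 238.2 kN.

P ≈ 238 kN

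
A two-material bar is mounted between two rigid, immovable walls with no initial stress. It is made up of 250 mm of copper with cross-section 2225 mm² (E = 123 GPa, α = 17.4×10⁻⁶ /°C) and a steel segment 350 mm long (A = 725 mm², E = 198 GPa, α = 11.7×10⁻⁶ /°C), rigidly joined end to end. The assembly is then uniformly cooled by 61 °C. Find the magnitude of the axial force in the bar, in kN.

Free thermal contraction of the whole bar: Σ αᵢΔT Lᵢ = 17.4×10⁻⁶×61×250 + 11.7×10⁻⁶×61×350 = 0.5151 mm.
Since the ends are fixed, an axial force P builds up, equal in every segment, with P · Σ Lᵢ/(AᵢEᵢ) = δ_free.
Σ Lᵢ/(AᵢEᵢ) = 250/(2225×123×10³) + 350/(725×198×10³) = 3.352×10⁻⁶ mm/N.
So P = 0.5151 / 3.352×10⁻⁶ = 153.7 kN, tensile.

P ≈ 154 kN (tensile)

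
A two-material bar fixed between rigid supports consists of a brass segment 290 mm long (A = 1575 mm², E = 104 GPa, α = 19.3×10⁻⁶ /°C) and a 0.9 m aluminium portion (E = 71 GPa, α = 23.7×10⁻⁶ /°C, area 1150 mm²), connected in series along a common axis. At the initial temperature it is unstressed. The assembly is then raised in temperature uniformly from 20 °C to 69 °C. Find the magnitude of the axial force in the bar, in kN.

With the walls removed the bar would change length by δ_free = Σ αᵢΔT Lᵢ = 19.3×10⁻⁶×49×290 + 23.7×10⁻⁶×49×900 = 1.319 mm.
The rigid supports impose zero overall length change; the single axial force P common to all segments must satisfy P Σ Lᵢ/(AᵢEᵢ) = δ_free.
Σ Lᵢ/(AᵢEᵢ) = 290/(1575×104×10³) + 900/(1150×71×10³) = 1.279×10⁻⁵ mm/N.
So P = 1.319 / 1.279×10⁻⁵ = 103.1 kN, compressive.

P ≈ 103 kN (compressive)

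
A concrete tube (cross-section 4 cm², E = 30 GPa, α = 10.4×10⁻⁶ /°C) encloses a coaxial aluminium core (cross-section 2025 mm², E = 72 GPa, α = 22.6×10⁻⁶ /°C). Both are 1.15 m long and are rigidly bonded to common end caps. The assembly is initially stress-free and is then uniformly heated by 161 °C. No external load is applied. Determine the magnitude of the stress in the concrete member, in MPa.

σ ≈ 54.4 MPa (tensile)

The aluminium has the larger α, so on heating it would change length more than the concrete if both were free. The rigid plates force a common final length, so the aluminium is put into compression and the concrete into tension, with equal and opposite forces P (no external load).
Setting the final lengths equal and cancelling L: (α₁ − α₂)ΔT = P/(A₁E₁) + P/(A₂E₂).
|α₁ − α₂|·ΔT = 12.2×10⁻⁶ × 161 = 0.001964.
1/(A₁E₁) + 1/(A₂E₂) = 1/(400×30×10³) + 1/(2025×72×10³) = 9.019×10⁻⁸ N⁻¹.
So P = 0.001964 / 9.019×10⁻⁸ = 21.78 kN.
σ_{concrete} = P/A₁ = 21780/400 = 54.44 MPa, tensile.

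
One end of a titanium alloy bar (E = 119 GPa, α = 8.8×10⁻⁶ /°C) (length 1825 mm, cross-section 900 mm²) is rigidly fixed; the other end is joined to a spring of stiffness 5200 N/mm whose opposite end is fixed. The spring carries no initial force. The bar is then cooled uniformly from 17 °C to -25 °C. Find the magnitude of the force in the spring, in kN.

P ≈ 3.22 kN

Free thermal contraction: δ_free = αΔT L = 8.8×10⁻⁶ × 42 × 1825 = 0.6745 mm.
Let P be the tensile force in the spring. The bar extends elastically by PL/(AE) and the spring stretches by P/k; together these equal δ_free.
P [ L/(AE) + 1/k ] = δ_free → P [ 1825/(900×119×10³) + 1/(5200) ] = 0.6745.
P = 0.6745 / 0.0002093 = 3222 N.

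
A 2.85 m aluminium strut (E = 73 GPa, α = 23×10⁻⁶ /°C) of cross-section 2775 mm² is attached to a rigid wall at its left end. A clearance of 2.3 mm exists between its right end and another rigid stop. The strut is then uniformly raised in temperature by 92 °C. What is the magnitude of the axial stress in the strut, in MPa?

Unrestrained expansion: δ_free = αΔT L = 23×10⁻⁶ × 92 × 2850 = 6.031 mm.
The gap closes (δ_free > 2.3 mm) and the wall then resists a further 6.031 − 2.3 = 3.731 mm of expansion.
Compatibility: PL/(AE) = 3.731 mm, so σ = P/A = E × (3.731/2850) = 95.56 MPa.

σ ≈ 95.6 MPa (compressive)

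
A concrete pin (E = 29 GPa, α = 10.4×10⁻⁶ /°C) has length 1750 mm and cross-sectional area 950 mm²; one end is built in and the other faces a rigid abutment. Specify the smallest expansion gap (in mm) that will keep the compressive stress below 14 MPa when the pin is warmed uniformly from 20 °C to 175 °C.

With no wall the pin would lengthen by αΔT L = 10.4×10⁻⁶ × 155 × 1750 = 2.821 mm.
A stress of 14 MPa corresponds to the wall pushing the pin back by σL/E = 14×1750/(29×10³) = 0.8448 mm.
The gap must absorb the remainder: g_min = 2.821 − 0.8448 = 1.976 mm.

g ≈ 1.98 mm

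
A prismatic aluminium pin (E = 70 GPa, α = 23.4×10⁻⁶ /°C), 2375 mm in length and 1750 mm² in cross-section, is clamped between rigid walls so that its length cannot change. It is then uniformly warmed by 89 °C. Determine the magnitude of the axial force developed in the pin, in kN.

P ≈ 255 kN (compressive)

Full restraint means ε = 0, so the stress is σ = EαΔT = 70×10³ × 23.4×10⁻⁶ × 89 = 145.8 MPa.
P = AEαΔT = 1750 × 70×10³ × 23.4×10⁻⁶ × 89 = 255.1 kN (compressive).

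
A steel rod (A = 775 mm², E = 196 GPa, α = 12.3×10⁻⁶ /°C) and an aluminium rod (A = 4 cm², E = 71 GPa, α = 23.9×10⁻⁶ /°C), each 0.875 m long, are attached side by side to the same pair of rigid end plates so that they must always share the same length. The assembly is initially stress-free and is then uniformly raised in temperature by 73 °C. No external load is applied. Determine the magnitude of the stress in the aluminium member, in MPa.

Both members must finish at the same length. With the larger α, the aluminium tends to over-expand; the plates restrain it, putting the aluminium in compression and the steel in tension. With no external load the two internal forces are equal and opposite, magnitude P.
Setting the final lengths equal and cancelling L: (α₁ − α₂)ΔT = P/(A₁E₁) + P/(A₂E₂).
|α₁ − α₂|·ΔT = 11.6×10⁻⁶ × 73 = 0.0008468.
1/(A₁E₁) + 1/(A₂E₂) = 1/(775×196×10³) + 1/(400×71×10³) = 4.179×10⁻⁸ N⁻¹.
P = 0.0008468 / 4.179×10⁻⁸ = 20260 N = 20.26 kN.
σ_{aluminium} = P/A₂ = 20260/400 = 50.65 MPa, compressive.

σ ≈ 50.7 MPa (compressive)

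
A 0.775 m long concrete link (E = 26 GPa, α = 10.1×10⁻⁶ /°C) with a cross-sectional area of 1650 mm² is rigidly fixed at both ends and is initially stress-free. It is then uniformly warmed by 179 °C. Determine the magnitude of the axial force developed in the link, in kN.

P ≈ 77.6 kN (compressive)

With zero net strain, σ = E·αΔT = 26 GPa × 10.1×10⁻⁶ × 179 = 47.01 MPa.
Then P = σA = 47.01 × 1650 mm² = 77.56 kN, compressive.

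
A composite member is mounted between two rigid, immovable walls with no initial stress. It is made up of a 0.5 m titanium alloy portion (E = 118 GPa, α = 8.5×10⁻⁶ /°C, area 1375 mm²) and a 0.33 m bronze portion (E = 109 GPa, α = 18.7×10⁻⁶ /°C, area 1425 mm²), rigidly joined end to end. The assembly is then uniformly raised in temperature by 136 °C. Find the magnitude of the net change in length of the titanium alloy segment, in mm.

If the supports were absent, the total length change would be Σ αᵢΔT Lᵢ = 8.5×10⁻⁶×136×500 + 18.7×10⁻⁶×136×330 = 1.417 mm.
The rigid supports impose zero overall length change; the single axial force P common to all segments must satisfy P Σ Lᵢ/(AᵢEᵢ) = δ_free.
Σ Lᵢ/(AᵢEᵢ) = 500/(1375×118×10³) + 330/(1425×109×10³) = 5.206×10⁻⁶ mm/N.
Hence P = δ_free / Σ(L/AE) = 1.417/5.206×10⁻⁶ = 272.2 kN (compressive).
For the titanium alloy segment, free thermal change = 8.5×10⁻⁶×136×500 = 0.578 mm and elastic change from P = 272200×500/(1375×118×10³) = 0.8389 mm; these oppose, so the net change is 0.261 mm (segment shortens).

|ΔL| ≈ 0.261 mm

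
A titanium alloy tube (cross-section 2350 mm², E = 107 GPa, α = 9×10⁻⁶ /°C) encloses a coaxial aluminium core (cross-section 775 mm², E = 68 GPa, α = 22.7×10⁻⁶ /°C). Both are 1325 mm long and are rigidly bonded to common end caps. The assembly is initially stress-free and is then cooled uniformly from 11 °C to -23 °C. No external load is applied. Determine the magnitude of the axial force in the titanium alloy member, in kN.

P ≈ 20.3 kN (compressive in the titanium alloy)

The aluminium has the larger α, so on cooling it would change length more than the titanium alloy if both were free. The rigid plates force a common final length, so the aluminium is put into tension and the titanium alloy into compression, with equal and opposite forces P (no external load).
Equating the net (thermal + elastic) strains gives |α₁ − α₂|·ΔT = P·[1/(A₁E₁) + 1/(A₂E₂)].
|α₁ − α₂|·ΔT = 13.7×10⁻⁶ × 34 = 0.0004658.
1/(A₁E₁) + 1/(A₂E₂) = 1/(2350×107×10³) + 1/(775×68×10³) = 2.295×10⁻⁸ N⁻¹.
P = 0.0004658 / 2.295×10⁻⁸ = 20290 N = 20.29 kN.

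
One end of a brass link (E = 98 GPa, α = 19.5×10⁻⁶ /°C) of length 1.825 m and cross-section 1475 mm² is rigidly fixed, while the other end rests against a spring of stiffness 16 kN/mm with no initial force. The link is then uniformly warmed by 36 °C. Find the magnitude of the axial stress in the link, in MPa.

The unrestrained thermal change is αΔT L = 19.5×10⁻⁶ × 36 × 1825 = 1.281 mm.
With a force P in the spring, the elastic change of the link is PL/(AE) and that of the spring is P/k; compatibility requires their sum to equal δ_free.
P [ L/(AE) + 1/k ] = δ_free → P [ 1825/(1475×98×10³) + 1/(16×10³) ] = 1.281.
P = 1.281 / 7.513×10⁻⁵ = 17050 N.
σ = P/A = 17050/1475 = 11.56 MPa.

σ ≈ 11.6 MPa (compressive)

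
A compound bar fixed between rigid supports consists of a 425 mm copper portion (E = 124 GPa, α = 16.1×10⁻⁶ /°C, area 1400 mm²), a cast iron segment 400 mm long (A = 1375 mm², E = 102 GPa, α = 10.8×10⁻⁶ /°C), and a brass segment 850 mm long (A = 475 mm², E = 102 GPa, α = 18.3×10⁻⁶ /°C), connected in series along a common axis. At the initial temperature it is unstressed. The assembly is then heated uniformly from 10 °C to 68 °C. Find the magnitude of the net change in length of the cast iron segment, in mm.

Free thermal expansion of the whole bar: Σ αᵢΔT Lᵢ = 16.1×10⁻⁶×58×425 + 10.8×10⁻⁶×58×400 + 18.3×10⁻⁶×58×850 = 1.55 mm.
The rigid supports impose zero overall length change; the single axial force P common to all segments must satisfy P Σ Lᵢ/(AᵢEᵢ) = δ_free.
Σ Lᵢ/(AᵢEᵢ) = 425/(1400×124×10³) + 400/(1375×102×10³) + 850/(475×102×10³) = 2.284×10⁻⁵ mm/N.
P = 1.55 / 2.284×10⁻⁵ = 67830 N = 67.83 kN, compressive.
For the cast iron segment, free thermal change = 10.8×10⁻⁶×58×400 = 0.2506 mm and elastic change from P = 67830×400/(1375×102×10³) = 0.1935 mm; these oppose, so the net change is 0.0571 mm (segment lengthens).

|ΔL| ≈ 0.0571 mm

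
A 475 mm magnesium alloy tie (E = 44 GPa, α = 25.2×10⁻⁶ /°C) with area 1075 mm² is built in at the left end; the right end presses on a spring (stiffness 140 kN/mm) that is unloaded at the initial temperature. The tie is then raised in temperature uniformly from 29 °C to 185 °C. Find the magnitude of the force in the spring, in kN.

P ≈ 109 kN

The unrestrained thermal change is αΔT L = 25.2×10⁻⁶ × 156 × 475 = 1.867 mm.
Let P be the compressive force at the spring. The tie shortens elastically by PL/(AE) and the spring compresses by P/k; together these equal δ_free.
So P = δ_free / [L/(AE) + 1/k] = 1.867 / [ 475/(1075×44×10³) + 1/(140×10³) ].
P = 1.867 / 1.719×10⁻⁵ = 108700 N.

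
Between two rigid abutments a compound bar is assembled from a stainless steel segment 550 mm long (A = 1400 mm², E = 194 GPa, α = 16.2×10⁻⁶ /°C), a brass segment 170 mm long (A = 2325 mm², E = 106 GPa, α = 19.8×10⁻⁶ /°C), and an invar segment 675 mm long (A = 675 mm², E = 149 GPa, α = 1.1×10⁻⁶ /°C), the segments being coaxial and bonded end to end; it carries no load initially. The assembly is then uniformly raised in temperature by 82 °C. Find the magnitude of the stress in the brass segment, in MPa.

σ ≈ 48.7 MPa (compressive)

With the walls removed the bar would change length by δ_free = Σ αᵢΔT Lᵢ = 16.2×10⁻⁶×82×550 + 19.8×10⁻⁶×82×170 + 1.1×10⁻⁶×82×675 = 1.068 mm.
The rigid supports impose zero overall length change; the single axial force P common to all segments must satisfy P Σ Lᵢ/(AᵢEᵢ) = δ_free.
The series flexibility is Σ Lᵢ/(AᵢEᵢ) = 550/(1400×194×10³) + 170/(2325×106×10³) + 675/(675×149×10³) = 9.426×10⁻⁶ mm/N.
Hence P = δ_free / Σ(L/AE) = 1.068/9.426×10⁻⁶ = 113.2 kN (compressive).
σ_{brass} = P / A = 113200 / 2325 = 48.71 MPa.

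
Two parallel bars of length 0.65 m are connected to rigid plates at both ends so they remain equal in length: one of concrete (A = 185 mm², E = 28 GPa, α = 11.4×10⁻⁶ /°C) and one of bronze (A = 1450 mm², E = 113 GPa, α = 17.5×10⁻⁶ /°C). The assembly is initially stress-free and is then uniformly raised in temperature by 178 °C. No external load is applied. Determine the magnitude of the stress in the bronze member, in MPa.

Both members must finish at the same length. With the larger α, the bronze tends to over-expand; the plates restrain it, putting the bronze in compression and the concrete in tension. With no external load the two internal forces are equal and opposite, magnitude P.
Setting the final lengths equal and cancelling L: (α₁ − α₂)ΔT = P/(A₁E₁) + P/(A₂E₂).
|α₁ − α₂|·ΔT = 6.1×10⁻⁶ × 178 = 0.001086.
1/(A₁E₁) + 1/(A₂E₂) = 1/(185×28×10³) + 1/(1450×113×10³) = 1.992×10⁻⁷ N⁻¹.
P = 0.001086 / 1.992×10⁻⁷ = 5452 N = 5.452 kN.
σ_{bronze} = P/A₂ = 5452/1450 = 3.76 MPa, compressive.

σ ≈ 3.76 MPa (compressive)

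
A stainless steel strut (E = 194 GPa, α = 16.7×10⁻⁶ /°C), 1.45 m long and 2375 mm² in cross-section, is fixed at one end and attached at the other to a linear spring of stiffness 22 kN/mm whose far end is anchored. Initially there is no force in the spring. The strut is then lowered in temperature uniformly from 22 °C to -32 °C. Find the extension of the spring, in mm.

The unrestrained thermal change is αΔT L = 16.7×10⁻⁶ × 54 × 1450 = 1.308 mm.
With a force P in the spring, the elastic change of the strut is PL/(AE) and that of the spring is P/k; compatibility requires their sum to equal δ_free.
P [ L/(AE) + 1/k ] = δ_free → P [ 1450/(2375×194×10³) + 1/(22×10³) ] = 1.308.
P = 1.308 / 4.86×10⁻⁵ = 26900 N.
Spring extension = P/k = 26900/(22×10³) = 1.223 mm.

δ ≈ 1.22 mm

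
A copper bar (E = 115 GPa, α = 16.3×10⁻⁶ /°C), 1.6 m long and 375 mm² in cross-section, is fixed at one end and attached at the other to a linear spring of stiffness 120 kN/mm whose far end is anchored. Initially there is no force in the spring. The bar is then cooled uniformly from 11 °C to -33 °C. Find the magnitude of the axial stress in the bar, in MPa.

σ ≈ 67.4 MPa (tensile)

The unrestrained thermal change is αΔT L = 16.3×10⁻⁶ × 44 × 1600 = 1.148 mm.
With a force P in the spring, the elastic change of the bar is PL/(AE) and that of the spring is P/k; compatibility requires their sum to equal δ_free.
P [ L/(AE) + 1/k ] = δ_free → P [ 1600/(375×115×10³) + 1/(120×10³) ] = 1.148.
P = 1.148 / 4.543×10⁻⁵ = 25260 N.
σ = P/A = 25260/375 = 67.35 MPa.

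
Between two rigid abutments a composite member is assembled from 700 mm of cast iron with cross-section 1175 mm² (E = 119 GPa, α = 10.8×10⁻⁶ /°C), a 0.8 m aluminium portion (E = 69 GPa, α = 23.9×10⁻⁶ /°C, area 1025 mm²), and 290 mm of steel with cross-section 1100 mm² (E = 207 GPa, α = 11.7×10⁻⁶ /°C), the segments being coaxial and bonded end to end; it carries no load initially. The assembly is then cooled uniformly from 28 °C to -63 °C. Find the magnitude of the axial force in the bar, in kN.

With the walls removed the bar would change length by δ_free = Σ αᵢΔT Lᵢ = 10.8×10⁻⁶×91×700 + 23.9×10⁻⁶×91×800 + 11.7×10⁻⁶×91×290 = 2.737 mm.
The rigid supports impose zero overall length change; the single axial force P common to all segments must satisfy P Σ Lᵢ/(AᵢEᵢ) = δ_free.
The series flexibility is Σ Lᵢ/(AᵢEᵢ) = 700/(1175×119×10³) + 800/(1025×69×10³) + 290/(1100×207×10³) = 1.759×10⁻⁵ mm/N.
So P = 2.737 / 1.759×10⁻⁵ = 155.6 kN, tensile.

P ≈ 156 kN (tensile)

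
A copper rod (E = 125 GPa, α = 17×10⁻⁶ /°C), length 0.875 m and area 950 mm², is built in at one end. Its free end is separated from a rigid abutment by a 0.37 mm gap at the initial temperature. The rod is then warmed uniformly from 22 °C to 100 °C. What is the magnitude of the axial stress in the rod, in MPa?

σ ≈ 113 MPa (compressive)

Free thermal elongation = αΔT L = 17×10⁻⁶ × 78 × 875 = 1.16 mm.
After closing the 0.37 mm clearance, 1.16 − 0.37 = 0.7903 mm of expansion remains to be suppressed by the wall.
Compatibility: PL/(AE) = 0.7903 mm, so σ = P/A = E × (0.7903/875) = 112.9 MPa.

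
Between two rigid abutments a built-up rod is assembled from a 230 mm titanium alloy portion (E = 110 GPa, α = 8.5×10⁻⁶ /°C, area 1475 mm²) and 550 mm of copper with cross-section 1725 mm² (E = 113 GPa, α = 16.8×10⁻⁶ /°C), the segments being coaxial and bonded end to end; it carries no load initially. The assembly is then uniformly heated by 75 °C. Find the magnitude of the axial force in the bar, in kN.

P ≈ 198 kN (compressive)

With the walls removed the bar would change length by δ_free = Σ αᵢΔT Lᵢ = 8.5×10⁻⁶×75×230 + 16.8×10⁻⁶×75×550 = 0.8396 mm.
The walls prevent any net length change, so an axial force P (same in every segment) develops. Compatibility: P · Σ Lᵢ/(AᵢEᵢ) = δ_free.
The series flexibility is Σ Lᵢ/(AᵢEᵢ) = 230/(1475×110×10³) + 550/(1725×113×10³) = 4.239×10⁻⁶ mm/N.
So P = 0.8396 / 4.239×10⁻⁶ = 198.1 kN, compressive.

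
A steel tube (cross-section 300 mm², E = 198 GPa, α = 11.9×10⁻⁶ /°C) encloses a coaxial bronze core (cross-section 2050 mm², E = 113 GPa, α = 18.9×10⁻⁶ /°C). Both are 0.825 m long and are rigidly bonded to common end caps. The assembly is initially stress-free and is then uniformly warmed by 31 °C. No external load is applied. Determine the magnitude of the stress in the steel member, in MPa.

σ ≈ 34.2 MPa (tensile)

The bronze has the larger α, so on heating it would change length more than the steel if both were free. The rigid plates force a common final length, so the bronze is put into compression and the steel into tension, with equal and opposite forces P (no external load).
Compatibility of the two members (thermal + elastic change equal): (α₁ − α₂)ΔT = P·[1/(A₁E₁) + 1/(A₂E₂)].
|α₁ − α₂|·ΔT = 7×10⁻⁶ × 31 = 0.000217.
1/(A₁E₁) + 1/(A₂E₂) = 1/(300×198×10³) + 1/(2050×113×10³) = 2.115×10⁻⁸ N⁻¹.
P = 0.000217 / 2.115×10⁻⁸ = 10260 N = 10.26 kN.
σ_{steel} = P/A₁ = 10260/300 = 34.2 MPa, tensile.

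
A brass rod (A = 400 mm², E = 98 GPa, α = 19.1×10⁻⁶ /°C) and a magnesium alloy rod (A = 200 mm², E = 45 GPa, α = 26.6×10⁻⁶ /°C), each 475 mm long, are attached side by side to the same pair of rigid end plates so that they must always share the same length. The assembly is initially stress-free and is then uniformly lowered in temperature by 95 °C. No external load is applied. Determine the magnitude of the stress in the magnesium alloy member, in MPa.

σ ≈ 26.1 MPa (tensile)

Both members must finish at the same length. With the larger α, the magnesium alloy tends to over-contract; the plates restrain it, putting the magnesium alloy in tension and the brass in compression. With no external load the two internal forces are equal and opposite, magnitude P.
Setting the final lengths equal and cancelling L: (α₁ − α₂)ΔT = P/(A₁E₁) + P/(A₂E₂).
|α₁ − α₂|·ΔT = 7.5×10⁻⁶ × 95 = 0.0007125.
1/(A₁E₁) + 1/(A₂E₂) = 1/(400×98×10³) + 1/(200×45×10³) = 1.366×10⁻⁷ N⁻¹.
P = 0.0007125 / 1.366×10⁻⁷ = 5215 N = 5.215 kN.
σ_{magnesium alloy} = P/A₂ = 5215/200 = 26.08 MPa, tensile.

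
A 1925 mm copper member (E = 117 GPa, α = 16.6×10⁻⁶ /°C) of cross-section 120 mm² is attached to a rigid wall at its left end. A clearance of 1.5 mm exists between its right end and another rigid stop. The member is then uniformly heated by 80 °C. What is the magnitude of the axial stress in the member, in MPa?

Free thermal elongation = αΔT L = 16.6×10⁻⁶ × 80 × 1925 = 2.556 mm.
This exceeds the 1.5 mm gap, so the wall pushes back. The portion of expansion that must be recovered elastically is δ_free − gap = 2.556 − 1.5 = 1.056 mm.
Compatibility: PL/(AE) = 1.056 mm, so σ = P/A = E × (1.056/1925) = 64.21 MPa.

σ ≈ 64.2 MPa (compressive)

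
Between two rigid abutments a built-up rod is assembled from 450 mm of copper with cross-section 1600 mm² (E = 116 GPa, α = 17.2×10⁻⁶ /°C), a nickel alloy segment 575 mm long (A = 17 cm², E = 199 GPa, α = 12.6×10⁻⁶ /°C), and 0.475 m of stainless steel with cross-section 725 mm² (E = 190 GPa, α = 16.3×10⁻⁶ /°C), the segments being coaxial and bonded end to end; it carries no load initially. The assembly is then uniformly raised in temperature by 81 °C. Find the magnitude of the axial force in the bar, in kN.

With the walls removed the bar would change length by δ_free = Σ αᵢΔT Lᵢ = 17.2×10⁻⁶×81×450 + 12.6×10⁻⁶×81×575 + 16.3×10⁻⁶×81×475 = 1.841 mm.
The rigid supports impose zero overall length change; the single axial force P common to all segments must satisfy P Σ Lᵢ/(AᵢEᵢ) = δ_free.
Σ Lᵢ/(AᵢEᵢ) = 450/(1600×116×10³) + 575/(1700×199×10³) + 475/(725×190×10³) = 7.573×10⁻⁶ mm/N.
P = 1.841 / 7.573×10⁻⁶ = 243100 N = 243.1 kN, compressive.

P ≈ 243 kN (compressive)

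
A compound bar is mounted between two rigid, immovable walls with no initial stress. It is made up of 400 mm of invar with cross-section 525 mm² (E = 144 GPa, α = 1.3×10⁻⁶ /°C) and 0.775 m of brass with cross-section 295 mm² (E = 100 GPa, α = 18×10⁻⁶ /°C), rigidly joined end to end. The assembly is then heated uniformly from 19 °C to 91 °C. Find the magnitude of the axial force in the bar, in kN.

P ≈ 33 kN (compressive)

If the supports were absent, the total length change would be Σ αᵢΔT Lᵢ = 1.3×10⁻⁶×72×400 + 18×10⁻⁶×72×775 = 1.042 mm.
The rigid supports impose zero overall length change; the single axial force P common to all segments must satisfy P Σ Lᵢ/(AᵢEᵢ) = δ_free.
The series flexibility is Σ Lᵢ/(AᵢEᵢ) = 400/(525×144×10³) + 775/(295×100×10³) = 3.156×10⁻⁵ mm/N.
So P = 1.042 / 3.156×10⁻⁵ = 33.01 kN, compressive.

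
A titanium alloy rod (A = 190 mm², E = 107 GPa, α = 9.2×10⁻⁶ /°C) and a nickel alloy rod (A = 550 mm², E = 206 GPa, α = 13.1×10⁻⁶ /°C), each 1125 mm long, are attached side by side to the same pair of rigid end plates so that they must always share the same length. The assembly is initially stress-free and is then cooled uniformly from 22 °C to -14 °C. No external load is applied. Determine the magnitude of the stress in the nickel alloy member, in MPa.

Equilibrium of a rigid end plate with no external load gives equal and opposite internal forces ±P in the two members. Since α_{nickel alloy} > α_{titanium alloy}, cooling drives the nickel alloy into tension and the titanium alloy into compression.
Equating the net (thermal + elastic) strains gives |α₁ − α₂|·ΔT = P·[1/(A₁E₁) + 1/(A₂E₂)].
|α₁ − α₂|·ΔT = 3.9×10⁻⁶ × 36 = 0.0001404.
1/(A₁E₁) + 1/(A₂E₂) = 1/(190×107×10³) + 1/(550×206×10³) = 5.801×10⁻⁸ N⁻¹.
So P = 0.0001404 / 5.801×10⁻⁸ = 2.42 kN.
σ_{nickel alloy} = P/A₂ = 2420/550 = 4.4 MPa, tensile.

σ ≈ 4.4 MPa (tensile)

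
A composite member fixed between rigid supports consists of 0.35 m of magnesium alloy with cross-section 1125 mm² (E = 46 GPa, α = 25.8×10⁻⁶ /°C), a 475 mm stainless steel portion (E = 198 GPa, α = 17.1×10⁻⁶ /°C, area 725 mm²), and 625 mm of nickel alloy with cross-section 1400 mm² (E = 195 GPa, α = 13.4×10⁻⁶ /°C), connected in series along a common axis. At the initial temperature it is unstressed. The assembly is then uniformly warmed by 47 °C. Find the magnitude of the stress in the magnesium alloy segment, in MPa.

σ ≈ 86.3 MPa (compressive)

With the walls removed the bar would change length by δ_free = Σ αᵢΔT Lᵢ = 25.8×10⁻⁶×47×350 + 17.1×10⁻⁶×47×475 + 13.4×10⁻⁶×47×625 = 1.2 mm.
The walls prevent any net length change, so an axial force P (same in every segment) develops. Compatibility: P · Σ Lᵢ/(AᵢEᵢ) = δ_free.
The series flexibility is Σ Lᵢ/(AᵢEᵢ) = 350/(1125×46×10³) + 475/(725×198×10³) + 625/(1400×195×10³) = 1.236×10⁻⁵ mm/N.
P = 1.2 / 1.236×10⁻⁵ = 97060 N = 97.06 kN, compressive.
σ_{magnesium alloy} = P / A = 97060 / 1125 = 86.27 MPa.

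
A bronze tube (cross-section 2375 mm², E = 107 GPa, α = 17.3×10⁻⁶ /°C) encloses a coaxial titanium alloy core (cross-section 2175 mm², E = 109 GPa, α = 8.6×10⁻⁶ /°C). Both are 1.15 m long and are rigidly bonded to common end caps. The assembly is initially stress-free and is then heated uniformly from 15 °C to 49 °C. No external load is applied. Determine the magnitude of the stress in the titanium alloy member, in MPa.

σ ≈ 16.7 MPa (tensile)

The bronze has the larger α, so on heating it would change length more than the titanium alloy if both were free. The rigid plates force a common final length, so the bronze is put into compression and the titanium alloy into tension, with equal and opposite forces P (no external load).
Setting the final lengths equal and cancelling L: (α₁ − α₂)ΔT = P/(A₁E₁) + P/(A₂E₂).
|α₁ − α₂|·ΔT = 8.7×10⁻⁶ × 34 = 0.0002958.
1/(A₁E₁) + 1/(A₂E₂) = 1/(2375×107×10³) + 1/(2175×109×10³) = 8.153×10⁻⁹ N⁻¹.
So P = 0.0002958 / 8.153×10⁻⁹ = 36.28 kN.
σ_{titanium alloy} = P/A₂ = 36280/2175 = 16.68 MPa, tensile.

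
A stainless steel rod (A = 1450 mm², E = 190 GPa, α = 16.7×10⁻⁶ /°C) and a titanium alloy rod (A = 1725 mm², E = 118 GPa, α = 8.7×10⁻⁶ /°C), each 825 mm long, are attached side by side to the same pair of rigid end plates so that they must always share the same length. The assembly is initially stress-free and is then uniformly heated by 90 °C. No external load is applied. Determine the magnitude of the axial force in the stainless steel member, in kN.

Equilibrium of a rigid end plate with no external load gives equal and opposite internal forces ±P in the two members. Since α_{stainless steel} > α_{titanium alloy}, heating drives the stainless steel into compression and the titanium alloy into tension.
Setting the final lengths equal and cancelling L: (α₁ − α₂)ΔT = P/(A₁E₁) + P/(A₂E₂).
|α₁ − α₂|·ΔT = 8×10⁻⁶ × 90 = 0.00072.
1/(A₁E₁) + 1/(A₂E₂) = 1/(1450×190×10³) + 1/(1725×118×10³) = 8.543×10⁻⁹ N⁻¹.
So P = 0.00072 / 8.543×10⁻⁹ = 84.28 kN.

P ≈ 84.3 kN (compressive in the stainless steel)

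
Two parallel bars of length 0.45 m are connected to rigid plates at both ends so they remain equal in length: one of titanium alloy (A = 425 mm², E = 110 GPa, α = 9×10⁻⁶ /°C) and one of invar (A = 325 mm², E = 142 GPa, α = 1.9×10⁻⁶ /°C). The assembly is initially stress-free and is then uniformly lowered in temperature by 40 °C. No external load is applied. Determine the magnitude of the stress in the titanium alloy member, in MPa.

The titanium alloy has the larger α, so on cooling it would change length more than the invar if both were free. The rigid plates force a common final length, so the titanium alloy is put into tension and the invar into compression, with equal and opposite forces P (no external load).
Setting the final lengths equal and cancelling L: (α₁ − α₂)ΔT = P/(A₁E₁) + P/(A₂E₂).
|α₁ − α₂|·ΔT = 7.1×10⁻⁶ × 40 = 0.000284.
1/(A₁E₁) + 1/(A₂E₂) = 1/(425×110×10³) + 1/(325×142×10³) = 4.306×10⁻⁸ N⁻¹.
P = 0.000284 / 4.306×10⁻⁸ = 6596 N = 6.596 kN.
σ_{titanium alloy} = P/A₁ = 6596/425 = 15.52 MPa, tensile.

σ ≈ 15.5 MPa (tensile)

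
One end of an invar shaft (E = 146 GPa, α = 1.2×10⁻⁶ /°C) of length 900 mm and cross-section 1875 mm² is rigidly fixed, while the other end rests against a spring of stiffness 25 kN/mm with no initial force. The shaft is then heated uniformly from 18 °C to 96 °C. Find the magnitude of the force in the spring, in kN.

P ≈ 1.95 kN

The unrestrained thermal change is αΔT L = 1.2×10⁻⁶ × 78 × 900 = 0.08424 mm.
With a force P in the spring, the elastic change of the shaft is PL/(AE) and that of the spring is P/k; compatibility requires their sum to equal δ_free.
So P = δ_free / [L/(AE) + 1/k] = 0.08424 / [ 900/(1875×146×10³) + 1/(25×10³) ].
P = 0.08424 / 4.329×10⁻⁵ = 1946 N.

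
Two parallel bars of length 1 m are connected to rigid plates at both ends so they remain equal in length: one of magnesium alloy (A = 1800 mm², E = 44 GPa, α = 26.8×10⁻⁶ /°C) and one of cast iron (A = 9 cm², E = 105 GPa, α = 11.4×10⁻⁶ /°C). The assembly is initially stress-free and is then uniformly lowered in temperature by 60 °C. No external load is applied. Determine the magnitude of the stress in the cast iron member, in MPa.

Equilibrium of a rigid end plate with no external load gives equal and opposite internal forces ±P in the two members. Since α_{magnesium alloy} > α_{cast iron}, cooling drives the magnesium alloy into tension and the cast iron into compression.
Setting the final lengths equal and cancelling L: (α₁ − α₂)ΔT = P/(A₁E₁) + P/(A₂E₂).
|α₁ − α₂|·ΔT = 15.4×10⁻⁶ × 60 = 0.000924.
1/(A₁E₁) + 1/(A₂E₂) = 1/(1800×44×10³) + 1/(900×105×10³) = 2.321×10⁻⁸ N⁻¹.
P = 0.000924 / 2.321×10⁻⁸ = 39810 N = 39.81 kN.
σ_{cast iron} = P/A₂ = 39810/900 = 44.24 MPa, compressive.

σ ≈ 44.2 MPa (compressive)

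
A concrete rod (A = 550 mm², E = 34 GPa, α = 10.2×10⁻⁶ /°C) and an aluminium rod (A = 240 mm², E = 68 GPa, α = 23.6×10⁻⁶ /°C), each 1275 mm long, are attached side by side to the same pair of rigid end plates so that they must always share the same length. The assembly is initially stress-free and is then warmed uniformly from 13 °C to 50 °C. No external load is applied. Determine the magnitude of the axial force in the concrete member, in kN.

P ≈ 4.32 kN (tensile in the concrete)

The aluminium has the larger α, so on heating it would change length more than the concrete if both were free. The rigid plates force a common final length, so the aluminium is put into compression and the concrete into tension, with equal and opposite forces P (no external load).
Compatibility of the two members (thermal + elastic change equal): (α₁ − α₂)ΔT = P·[1/(A₁E₁) + 1/(A₂E₂)].
|α₁ − α₂|·ΔT = 13.4×10⁻⁶ × 37 = 0.0004958.
1/(A₁E₁) + 1/(A₂E₂) = 1/(550×34×10³) + 1/(240×68×10³) = 1.148×10⁻⁷ N⁻¹.
So P = 0.0004958 / 1.148×10⁻⁷ = 4.321 kN.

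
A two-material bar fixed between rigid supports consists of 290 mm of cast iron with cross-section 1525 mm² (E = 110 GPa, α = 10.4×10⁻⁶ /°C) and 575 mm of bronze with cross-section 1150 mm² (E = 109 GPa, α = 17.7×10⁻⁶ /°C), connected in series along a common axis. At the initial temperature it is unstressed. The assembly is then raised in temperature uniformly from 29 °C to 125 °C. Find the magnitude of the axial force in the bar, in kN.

P ≈ 201 kN (compressive)

If the supports were absent, the total length change would be Σ αᵢΔT Lᵢ = 10.4×10⁻⁶×96×290 + 17.7×10⁻⁶×96×575 = 1.267 mm.
The rigid supports impose zero overall length change; the single axial force P common to all segments must satisfy P Σ Lᵢ/(AᵢEᵢ) = δ_free.
Σ Lᵢ/(AᵢEᵢ) = 290/(1525×110×10³) + 575/(1150×109×10³) = 6.316×10⁻⁶ mm/N.
P = 1.267 / 6.316×10⁻⁶ = 200500 N = 200.5 kN, compressive.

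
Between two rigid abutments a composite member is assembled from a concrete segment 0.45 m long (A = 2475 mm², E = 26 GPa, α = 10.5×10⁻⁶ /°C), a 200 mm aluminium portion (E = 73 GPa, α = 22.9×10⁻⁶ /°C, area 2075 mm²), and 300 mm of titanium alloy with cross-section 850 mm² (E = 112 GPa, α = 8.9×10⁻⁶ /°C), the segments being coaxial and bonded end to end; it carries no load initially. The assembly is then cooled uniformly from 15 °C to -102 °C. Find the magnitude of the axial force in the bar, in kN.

P ≈ 122 kN (tensile)

If the supports were absent, the total length change would be Σ αᵢΔT Lᵢ = 10.5×10⁻⁶×117×450 + 22.9×10⁻⁶×117×200 + 8.9×10⁻⁶×117×300 = 1.401 mm.
The walls prevent any net length change, so an axial force P (same in every segment) develops. Compatibility: P · Σ Lᵢ/(AᵢEᵢ) = δ_free.
The series flexibility is Σ Lᵢ/(AᵢEᵢ) = 450/(2475×26×10³) + 200/(2075×73×10³) + 300/(850×112×10³) = 1.146×10⁻⁵ mm/N.
Hence P = δ_free / Σ(L/AE) = 1.401/1.146×10⁻⁵ = 122.2 kN (tensile).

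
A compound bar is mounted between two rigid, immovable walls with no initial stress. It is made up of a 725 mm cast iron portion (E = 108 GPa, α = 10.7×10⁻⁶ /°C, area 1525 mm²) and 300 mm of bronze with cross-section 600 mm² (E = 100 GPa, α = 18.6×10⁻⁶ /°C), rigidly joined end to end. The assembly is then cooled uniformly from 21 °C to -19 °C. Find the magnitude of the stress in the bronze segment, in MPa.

σ ≈ 94.6 MPa (tensile)

Free thermal contraction of the whole bar: Σ αᵢΔT Lᵢ = 10.7×10⁻⁶×40×725 + 18.6×10⁻⁶×40×300 = 0.5335 mm.
The walls prevent any net length change, so an axial force P (same in every segment) develops. Compatibility: P · Σ Lᵢ/(AᵢEᵢ) = δ_free.
The series flexibility is Σ Lᵢ/(AᵢEᵢ) = 725/(1525×108×10³) + 300/(600×100×10³) = 9.402×10⁻⁶ mm/N.
So P = 0.5335 / 9.402×10⁻⁶ = 56.74 kN, tensile.
σ_{bronze} = P / A = 56740 / 600 = 94.57 MPa.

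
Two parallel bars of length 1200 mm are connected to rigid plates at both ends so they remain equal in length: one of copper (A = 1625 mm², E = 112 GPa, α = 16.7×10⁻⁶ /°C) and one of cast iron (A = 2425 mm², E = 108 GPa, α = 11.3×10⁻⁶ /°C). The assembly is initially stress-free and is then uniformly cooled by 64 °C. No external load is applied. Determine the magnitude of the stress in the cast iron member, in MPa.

σ ≈ 15.3 MPa (compressive)

Both members must finish at the same length. With the larger α, the copper tends to over-contract; the plates restrain it, putting the copper in tension and the cast iron in compression. With no external load the two internal forces are equal and opposite, magnitude P.
Setting the final lengths equal and cancelling L: (α₁ − α₂)ΔT = P/(A₁E₁) + P/(A₂E₂).
|α₁ − α₂|·ΔT = 5.4×10⁻⁶ × 64 = 0.0003456.
1/(A₁E₁) + 1/(A₂E₂) = 1/(1625×112×10³) + 1/(2425×108×10³) = 9.313×10⁻⁹ N⁻¹.
So P = 0.0003456 / 9.313×10⁻⁹ = 37.11 kN.
σ_{cast iron} = P/A₂ = 37110/2425 = 15.3 MPa, compressive.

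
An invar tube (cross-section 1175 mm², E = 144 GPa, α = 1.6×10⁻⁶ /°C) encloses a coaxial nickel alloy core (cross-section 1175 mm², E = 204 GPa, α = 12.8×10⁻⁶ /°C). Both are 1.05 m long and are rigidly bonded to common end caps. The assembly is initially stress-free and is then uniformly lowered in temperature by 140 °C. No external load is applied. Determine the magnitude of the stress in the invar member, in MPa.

σ ≈ 132 MPa (compressive)

The nickel alloy has the larger α, so on cooling it would change length more than the invar if both were free. The rigid plates force a common final length, so the nickel alloy is put into tension and the invar into compression, with equal and opposite forces P (no external load).
Compatibility of the two members (thermal + elastic change equal): (α₁ − α₂)ΔT = P·[1/(A₁E₁) + 1/(A₂E₂)].
|α₁ − α₂|·ΔT = 11.2×10⁻⁶ × 140 = 0.001568.
1/(A₁E₁) + 1/(A₂E₂) = 1/(1175×144×10³) + 1/(1175×204×10³) = 1.008×10⁻⁸ N⁻¹.
P = 0.001568 / 1.008×10⁻⁸ = 155500 N = 155.5 kN.
σ_{invar} = P/A₁ = 155500/1175 = 132.4 MPa, compressive.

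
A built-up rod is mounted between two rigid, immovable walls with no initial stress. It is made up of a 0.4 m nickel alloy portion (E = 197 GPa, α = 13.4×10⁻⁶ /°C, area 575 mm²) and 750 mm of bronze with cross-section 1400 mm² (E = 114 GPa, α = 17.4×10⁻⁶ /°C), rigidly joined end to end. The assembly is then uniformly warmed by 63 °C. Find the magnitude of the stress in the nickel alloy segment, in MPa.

σ ≈ 245 MPa (compressive)

Free thermal expansion of the whole bar: Σ αᵢΔT Lᵢ = 13.4×10⁻⁶×63×400 + 17.4×10⁻⁶×63×750 = 1.16 mm.
The rigid supports impose zero overall length change; the single axial force P common to all segments must satisfy P Σ Lᵢ/(AᵢEᵢ) = δ_free.
The series flexibility is Σ Lᵢ/(AᵢEᵢ) = 400/(575×197×10³) + 750/(1400×114×10³) = 8.23×10⁻⁶ mm/N.
So P = 1.16 / 8.23×10⁻⁶ = 140.9 kN, compressive.
σ_{nickel alloy} = P / A = 140900 / 575 = 245.1 MPa.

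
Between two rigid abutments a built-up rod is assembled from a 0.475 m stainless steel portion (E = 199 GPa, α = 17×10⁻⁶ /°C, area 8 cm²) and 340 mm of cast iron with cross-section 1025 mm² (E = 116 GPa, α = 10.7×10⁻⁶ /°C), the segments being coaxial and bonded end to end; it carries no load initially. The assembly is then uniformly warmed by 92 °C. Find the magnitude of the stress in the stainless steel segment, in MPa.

σ ≈ 231 MPa (compressive)

With the walls removed the bar would change length by δ_free = Σ αᵢΔT Lᵢ = 17×10⁻⁶×92×475 + 10.7×10⁻⁶×92×340 = 1.078 mm.
Since the ends are fixed, an axial force P builds up, equal in every segment, with P · Σ Lᵢ/(AᵢEᵢ) = δ_free.
Σ Lᵢ/(AᵢEᵢ) = 475/(800×199×10³) + 340/(1025×116×10³) = 5.843×10⁻⁶ mm/N.
So P = 1.078 / 5.843×10⁻⁶ = 184.4 kN, compressive.
σ_{stainless steel} = P / A = 184400 / 800 = 230.5 MPa.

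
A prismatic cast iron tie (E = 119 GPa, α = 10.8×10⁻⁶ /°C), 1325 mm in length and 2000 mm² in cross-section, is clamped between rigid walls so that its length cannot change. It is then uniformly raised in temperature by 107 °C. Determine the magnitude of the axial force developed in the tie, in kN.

Full restraint means ε = 0, so the stress is σ = EαΔT = 119×10³ × 10.8×10⁻⁶ × 107 = 137.5 MPa.
P = AEαΔT = 2000 × 119×10³ × 10.8×10⁻⁶ × 107 = 275 kN (compressive).

P ≈ 275 kN (compressive)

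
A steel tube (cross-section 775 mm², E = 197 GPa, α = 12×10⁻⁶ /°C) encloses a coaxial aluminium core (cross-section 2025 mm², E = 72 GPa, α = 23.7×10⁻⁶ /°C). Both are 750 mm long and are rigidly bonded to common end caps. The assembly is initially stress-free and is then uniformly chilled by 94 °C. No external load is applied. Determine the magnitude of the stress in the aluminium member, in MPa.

σ ≈ 40.5 MPa (tensile)

Equilibrium of a rigid end plate with no external load gives equal and opposite internal forces ±P in the two members. Since α_{aluminium} > α_{steel}, cooling drives the aluminium into tension and the steel into compression.
Setting the final lengths equal and cancelling L: (α₁ − α₂)ΔT = P/(A₁E₁) + P/(A₂E₂).
|α₁ − α₂|·ΔT = 11.7×10⁻⁶ × 94 = 0.0011.
1/(A₁E₁) + 1/(A₂E₂) = 1/(775×197×10³) + 1/(2025×72×10³) = 1.341×10⁻⁸ N⁻¹.
P = 0.0011 / 1.341×10⁻⁸ = 82020 N = 82.02 kN.
σ_{aluminium} = P/A₂ = 82020/2025 = 40.5 MPa, tensile.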